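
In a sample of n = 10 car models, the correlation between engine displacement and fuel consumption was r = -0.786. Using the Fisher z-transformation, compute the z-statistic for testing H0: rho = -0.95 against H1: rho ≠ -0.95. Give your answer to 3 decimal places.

Fisher z: atanh(-0.786) = -1.060879, atanh(-0.95) = -1.831781
z = (z_r − z_0)·√(n−3) = (-1.060879 − (-1.831781))·√7 = 0.770902 · 2.645751 = 2.040

2.040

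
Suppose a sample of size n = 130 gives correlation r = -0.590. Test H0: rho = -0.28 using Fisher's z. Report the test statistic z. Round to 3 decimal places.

z_r = atanh(-0.590) = -0.677666,  z_0 = atanh(-0.28) = -0.287682
SE = 1/√(n−3) = 1/√127 = 0.088736
z = (z_r − z_0)/SE = (-0.677666 − (-0.287682)) / 0.088736 = -0.389984 / 0.088736 = -4.395

-4.395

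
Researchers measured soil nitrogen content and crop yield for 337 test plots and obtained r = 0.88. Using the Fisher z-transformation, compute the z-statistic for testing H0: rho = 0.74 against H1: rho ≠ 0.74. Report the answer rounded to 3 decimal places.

z_r = atanh(0.88) = 1.375768,  z_0 = atanh(0.74) = 0.950479
SE = 1/√(n−3) = 1/√334 = 0.054718
z = (z_r − z_0)/SE = (1.375768 − 0.950479) / 0.054718 = 0.425289 / 0.054718 = 7.772

7.772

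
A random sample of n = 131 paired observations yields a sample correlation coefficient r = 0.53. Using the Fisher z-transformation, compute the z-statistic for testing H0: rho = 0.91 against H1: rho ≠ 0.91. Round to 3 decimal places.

-10.605

z_r = atanh(0.53) = 0.590145,  z_0 = atanh(0.91) = 1.527524
SE = 1/√(n−3) = 1/√128 = 0.088388
z = (z_r − z_0)/SE = (0.590145 − 1.527524) / 0.088388 = -0.937379 / 0.088388 = -10.605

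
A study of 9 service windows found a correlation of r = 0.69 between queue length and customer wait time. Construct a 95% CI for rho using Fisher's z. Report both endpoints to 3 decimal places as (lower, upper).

(0.048, 0.929)

Fisher z: z_r = atanh(r) = ½·ln((1+0.69)/(1−0.69)) = 0.847956
SE(z) = 1/√(n−3) = 1/√6 = 0.408248
95% ⇒ z* = 1.960; margin = 1.960·0.408248 = 0.800166
CI on z-scale: (0.047790, 1.648122)
Back-transform: tanh(0.047790) = 0.047754, tanh(1.648122) = 0.928599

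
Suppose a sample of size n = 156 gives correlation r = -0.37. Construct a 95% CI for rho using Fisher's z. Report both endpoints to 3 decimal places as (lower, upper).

z_r = atanh(-0.37) = -0.388423;  SE = 1/√(n−3) = 1/√153 = 0.080845
z-limits: -0.388423 ± 1.960·0.080845 = -0.388423 ± 0.158456 = [-0.546879, -0.229967]
ρ-limits: (tanh -0.546879, tanh -0.229967) = (-0.498, -0.226)

(-0.498, -0.226)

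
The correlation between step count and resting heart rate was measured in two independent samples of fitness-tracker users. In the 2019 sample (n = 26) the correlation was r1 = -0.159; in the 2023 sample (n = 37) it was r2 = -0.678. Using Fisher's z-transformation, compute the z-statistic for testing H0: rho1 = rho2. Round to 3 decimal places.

Fisher z-transforms: z1 = atanh(-0.159) = -0.160361, z2 = atanh(-0.678) = -0.825403; difference d = 0.665042
Var(d) = 1/23 + 1/34 = 0.0434783 + 0.0294118 = 0.0728901
z = d/√Var(d) = 0.665042 / √0.0728901 = 0.665042 / 0.269982 = 2.463

2.463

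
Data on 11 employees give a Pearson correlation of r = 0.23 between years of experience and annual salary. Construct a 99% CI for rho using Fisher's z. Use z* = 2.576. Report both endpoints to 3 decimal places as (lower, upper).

(-0.589, 0.816)

z_r = atanh(0.23) = 0.234189;  SE = 1/√(n−3) = 1/√8 = 0.353553
z-limits: 0.234189 ± 2.576·0.353553 = 0.234189 ± 0.910753 = [-0.676564, 1.144942]
ρ-limits: (tanh -0.676564, tanh 1.144942) = (-0.589, 0.816)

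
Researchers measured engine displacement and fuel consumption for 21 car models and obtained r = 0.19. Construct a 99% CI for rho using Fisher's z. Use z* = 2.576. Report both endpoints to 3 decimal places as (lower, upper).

z_r = atanh(0.19) = 0.192337;  SE = 1/√(n−3) = 1/√18 = 0.235702
z-limits: 0.192337 ± 2.576·0.235702 = 0.192337 ± 0.607168 = [-0.414831, 0.799505]
ρ-limits: (tanh -0.414831, tanh 0.799505) = (-0.393, 0.664)

(-0.393, 0.664)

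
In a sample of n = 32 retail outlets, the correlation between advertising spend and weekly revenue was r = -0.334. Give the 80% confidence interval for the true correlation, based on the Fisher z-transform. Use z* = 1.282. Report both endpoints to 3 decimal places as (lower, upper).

(-0.527, -0.109)

z_r = atanh(-0.334) = -0.347324;  SE = 1/√(n−3) = 1/√29 = 0.185695
z-limits: -0.347324 ± 1.282·0.185695 = -0.347324 ± 0.238061 = [-0.585385, -0.109263]
ρ-limits: (tanh -0.585385, tanh -0.109263) = (-0.527, -0.109)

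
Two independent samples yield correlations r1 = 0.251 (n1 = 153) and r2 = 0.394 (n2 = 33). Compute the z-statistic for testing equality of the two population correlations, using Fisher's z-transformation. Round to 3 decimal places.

-0.800

z1 = atanh(0.251) = 0.256480,  z2 = atanh(0.394) = 0.416526
SE = √(1/(n1−3) + 1/(n2−3)) = √(1/150 + 1/30) = √(0.0066667 + 0.0333333) = √0.0400000 = 0.200000
z = (z1 − z2)/SE = (0.256480 − 0.416526) / 0.200000 = -0.160046 / 0.200000 = -0.800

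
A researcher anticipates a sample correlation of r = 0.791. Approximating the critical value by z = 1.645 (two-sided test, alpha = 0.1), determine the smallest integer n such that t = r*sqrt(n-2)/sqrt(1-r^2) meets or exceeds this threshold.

r√(n−2)/√(1−r²) ≥ 1.645  ⇔  n−2 ≥ (1.645)²·(1−r²)/r²
(1−r²)/r² = (1−0.625681)/0.625681 = 0.5983
n ≥ 2 + 2.706025·0.5983 = 2 + 1.6190 = 3.6190
⌈3.6190⌉ = 4

4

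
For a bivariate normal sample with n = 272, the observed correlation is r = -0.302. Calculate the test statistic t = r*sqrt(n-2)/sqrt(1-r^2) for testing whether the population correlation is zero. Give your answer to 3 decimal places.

-5.205

t = r·√(n−2) / √(1−r²) with r = -0.302, n = 272
  = -0.302·√270 / √(1 − 0.091204)
  = -0.302·16.431677 / 0.953308
  = -4.962366 / 0.953308 = -5.205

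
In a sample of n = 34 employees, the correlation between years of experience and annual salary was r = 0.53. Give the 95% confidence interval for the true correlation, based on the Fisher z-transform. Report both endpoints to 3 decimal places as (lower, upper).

Fisher z: z_r = atanh(r) = ½·ln((1+0.53)/(1−0.53)) = 0.590145
SE(z) = 1/√(n−3) = 1/√31 = 0.179605
95% ⇒ z* = 1.960; margin = 1.960·0.179605 = 0.352026
CI on z-scale: (0.238119, 0.942171)
Back-transform: tanh(0.238119) = 0.233718, tanh(0.942171) = 0.736218

(0.234, 0.736)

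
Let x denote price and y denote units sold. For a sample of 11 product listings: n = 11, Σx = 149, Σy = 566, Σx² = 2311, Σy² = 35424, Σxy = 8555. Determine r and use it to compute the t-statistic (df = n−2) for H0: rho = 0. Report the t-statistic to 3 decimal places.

2.594

S_xy = nΣxy − ΣxΣy = 11·8555 − 149·566 = 94105 − 84334 = 9771
S_xx = nΣx² − (Σx)² = 11·2311 − 149² = 25421 − 22201 = 3220
S_yy = nΣy² − (Σy)² = 11·35424 − 566² = 389664 − 320356 = 69308
r = S_xy / √(S_xx·S_yy) = 9771 / √(3220·69308) = 9771 / √223171760 = 9771 / 14938.9344 = 0.6541
t = r·√(n−2)/√(1−r²) = 0.6541·√9 / √(1−0.427847) = 1.962300 / 0.756408 = 2.594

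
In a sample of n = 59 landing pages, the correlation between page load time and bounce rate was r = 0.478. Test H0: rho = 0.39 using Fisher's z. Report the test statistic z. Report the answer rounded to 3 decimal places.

Fisher z: atanh(0.478) = 0.520389, atanh(0.39) = 0.411800
z = (z_r − z_0)·√(n−3) = (0.520389 − 0.411800)·√56 = 0.108589 · 7.483315 = 0.813

0.813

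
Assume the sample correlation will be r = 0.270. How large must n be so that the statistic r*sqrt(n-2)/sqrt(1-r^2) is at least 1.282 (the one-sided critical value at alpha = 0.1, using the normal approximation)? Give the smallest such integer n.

Need r·√(n−2)/√(1−r²) ≥ 1.282
√(n−2) ≥ 1.282·√(1−0.072900) / 0.270 = 1.282·0.962860 / 0.270 = 4.5718
n−2 ≥ 20.9014  ⇒  n ≥ 22.9014
Smallest integer n = 23

23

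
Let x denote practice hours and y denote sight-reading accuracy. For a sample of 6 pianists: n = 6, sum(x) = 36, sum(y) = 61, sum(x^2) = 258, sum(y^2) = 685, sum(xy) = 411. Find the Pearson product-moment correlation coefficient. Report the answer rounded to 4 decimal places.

S_xy = nΣxy − ΣxΣy = 6·411 − 36·61 = 2466 − 2196 = 270
S_xx = nΣx² − (Σx)² = 6·258 − 36² = 1548 − 1296 = 252
S_yy = nΣy² − (Σy)² = 6·685 − 61² = 4110 − 3721 = 389
r = S_xy / √(S_xx·S_yy) = 270 / √(252·389) = 270 / √98028 = 270 / 313.0942 = 0.8624

0.8624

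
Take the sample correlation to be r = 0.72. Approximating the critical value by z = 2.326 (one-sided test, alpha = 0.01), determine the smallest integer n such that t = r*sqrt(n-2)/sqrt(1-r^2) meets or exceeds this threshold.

r√(n−2)/√(1−r²) ≥ 2.326  ⇔  n−2 ≥ (2.326)²·(1−r²)/r²
(1−r²)/r² = (1−0.5184)/0.5184 = 0.9290
n ≥ 2 + 5.410276·0.9290 = 2 + 5.0261 = 7.0261
⌈7.0261⌉ = 8

8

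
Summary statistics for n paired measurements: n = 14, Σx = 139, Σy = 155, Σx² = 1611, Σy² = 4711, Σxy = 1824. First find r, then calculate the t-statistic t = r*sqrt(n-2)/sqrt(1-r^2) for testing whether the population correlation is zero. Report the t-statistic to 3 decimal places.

1.264

S_xy = nΣxy − ΣxΣy = 14·1824 − 139·155 = 25536 − 21545 = 3991
S_xx = nΣx² − (Σx)² = 14·1611 − 139² = 22554 − 19321 = 3233
S_yy = nΣy² − (Σy)² = 14·4711 − 155² = 65954 − 24025 = 41929
r = S_xy / √(S_xx·S_yy) = 3991 / √(3233·41929) = 3991 / √135556457 = 3991 / 11642.8715 = 0.3428
t = r·√(n−2)/√(1−r²) = 0.3428·√12 / √(1−0.117512) = 1.187494 / 0.939408 = 1.264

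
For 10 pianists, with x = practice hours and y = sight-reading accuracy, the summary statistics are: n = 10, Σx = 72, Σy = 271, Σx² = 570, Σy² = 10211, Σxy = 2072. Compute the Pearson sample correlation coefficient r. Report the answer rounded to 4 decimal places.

Numerator: nΣxy − (Σx)(Σy) = 10·2072 − (72)(271) = 1208
Denominator: √[(nΣx²−(Σx)²)(nΣy²−(Σy)²)]
  nΣx²−(Σx)² = 10·570 − 5184 = 516;  nΣy²−(Σy)² = 10·10211 − 73441 = 28669
  √(516·28669) = √14793204 = 3846.1934
r = 1208 / 3846.1934 = 0.3141

0.3141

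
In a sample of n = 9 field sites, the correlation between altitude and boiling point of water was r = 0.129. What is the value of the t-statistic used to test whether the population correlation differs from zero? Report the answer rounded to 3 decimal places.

0.344

t = r·√(n−2) / √(1−r²) with r = 0.129, n = 9
  = 0.129·√7 / √(1 − 0.016641)
  = 0.129·2.645751 / 0.991645
  = 0.341302 / 0.991645 = 0.344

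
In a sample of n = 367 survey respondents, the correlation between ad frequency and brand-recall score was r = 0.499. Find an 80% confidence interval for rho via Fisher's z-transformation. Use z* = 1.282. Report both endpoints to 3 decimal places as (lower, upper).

(0.447, 0.548)

Fisher z: z_r = atanh(r) = ½·ln((1+0.499)/(1−0.499)) = 0.547974
SE(z) = 1/√(n−3) = 1/√364 = 0.052414
80% ⇒ z* = 1.282; margin = 1.282·0.052414 = 0.067195
CI on z-scale: (0.480779, 0.615169)
Back-transform: tanh(0.480779) = 0.446867, tanh(0.615169) = 0.547755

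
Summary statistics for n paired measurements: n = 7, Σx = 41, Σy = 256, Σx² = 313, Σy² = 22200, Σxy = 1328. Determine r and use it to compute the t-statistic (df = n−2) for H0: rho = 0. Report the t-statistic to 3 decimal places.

Numerator: nΣxy − (Σx)(Σy) = 7·1328 − (41)(256) = -1200
Denominator: √[(nΣx²−(Σx)²)(nΣy²−(Σy)²)]
  nΣx²−(Σx)² = 7·313 − 1681 = 510;  nΣy²−(Σy)² = 7·22200 − 65536 = 89864
  √(510·89864) = √45830640 = 6769.8331
r = -1200 / 6769.8331 = -0.1773
t = r·√(n−2)/√(1−r²) = -0.1773·√5 / √(1−0.031435) = -0.396455 / 0.984157 = -0.403

-0.403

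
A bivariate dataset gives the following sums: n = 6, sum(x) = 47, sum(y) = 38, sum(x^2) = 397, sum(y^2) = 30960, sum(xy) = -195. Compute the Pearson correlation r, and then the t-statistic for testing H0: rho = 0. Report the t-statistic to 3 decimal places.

-1.229

S_xy = nΣxy − ΣxΣy = 6·(-195) − 47·38 = -1170 − 1786 = -2956
S_xx = nΣx² − (Σx)² = 6·397 − 47² = 2382 − 2209 = 173
S_yy = nΣy² − (Σy)² = 6·30960 − 38² = 185760 − 1444 = 184316
r = S_xy / √(S_xx·S_yy) = -2956 / √(173·184316) = -2956 / √31886668 = -2956 / 5646.8281 = -0.5235
t = r·√(n−2)/√(1−r²) = -0.5235·√4 / √(1−0.274052) = -1.047000 / 0.852026 = -1.229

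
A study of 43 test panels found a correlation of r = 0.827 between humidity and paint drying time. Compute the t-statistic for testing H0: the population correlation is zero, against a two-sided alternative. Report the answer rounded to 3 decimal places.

1 − r² = 1 − 0.683929 = 0.316071;  √(1−r²) = 0.562202
√(n−2) = √41 = 6.403124
t = r·√(n−2)/√(1−r²) = 0.827 · 6.403124 / 0.562202 = 9.419

9.419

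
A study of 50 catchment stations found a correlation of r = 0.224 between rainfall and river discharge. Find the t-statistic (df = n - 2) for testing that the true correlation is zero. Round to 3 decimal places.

1 − r² = 1 − 0.050176 = 0.949824;  √(1−r²) = 0.974589
√(n−2) = √48 = 6.928203
t = r·√(n−2)/√(1−r²) = 0.224 · 6.928203 / 0.974589 = 1.592

1.592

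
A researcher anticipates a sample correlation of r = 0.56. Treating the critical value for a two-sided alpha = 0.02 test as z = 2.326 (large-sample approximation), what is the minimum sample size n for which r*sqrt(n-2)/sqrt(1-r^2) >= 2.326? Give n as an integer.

14

Need r·√(n−2)/√(1−r²) ≥ 2.326
√(n−2) ≥ 2.326·√(1−0.3136) / 0.56 = 2.326·0.828493 / 0.56 = 3.4412
n−2 ≥ 11.8419  ⇒  n ≥ 13.8419
Smallest integer n = 14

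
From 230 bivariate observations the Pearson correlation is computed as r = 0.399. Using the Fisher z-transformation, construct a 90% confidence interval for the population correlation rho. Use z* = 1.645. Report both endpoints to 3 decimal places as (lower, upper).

z_r = atanh(0.399) = 0.422459;  SE = 1/√(n−3) = 1/√227 = 0.066372
z-limits: 0.422459 ± 1.645·0.066372 = 0.422459 ± 0.109182 = [0.313277, 0.531641]
ρ-limits: (tanh 0.313277, tanh 0.531641) = (0.303, 0.487)

(0.303, 0.487)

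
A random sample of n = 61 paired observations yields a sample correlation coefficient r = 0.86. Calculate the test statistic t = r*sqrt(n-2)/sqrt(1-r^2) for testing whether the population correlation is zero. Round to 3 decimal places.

t = r·√(n−2) / √(1−r²) with r = 0.86, n = 61
  = 0.86·√59 / √(1 − 0.7396)
  = 0.86·7.681146 / 0.510294
  = 6.605786 / 0.510294 = 12.945

12.945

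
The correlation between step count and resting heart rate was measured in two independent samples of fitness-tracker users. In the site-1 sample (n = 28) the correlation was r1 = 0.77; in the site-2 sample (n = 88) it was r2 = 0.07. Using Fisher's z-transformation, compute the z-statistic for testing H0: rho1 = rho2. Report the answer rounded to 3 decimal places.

4.176

Fisher z-transforms: z1 = atanh(0.77) = 1.020328, z2 = atanh(0.07) = 0.070115; difference d = 0.950213
Var(d) = 1/25 + 1/85 = 0.0400000 + 0.0117647 = 0.0517647
z = d/√Var(d) = 0.950213 / √0.0517647 = 0.950213 / 0.227519 = 4.176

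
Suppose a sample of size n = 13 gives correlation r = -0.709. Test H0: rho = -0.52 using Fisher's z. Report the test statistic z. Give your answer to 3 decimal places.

z_r = atanh(-0.709) = -0.885170,  z_0 = atanh(-0.52) = -0.576340
SE = 1/√(n−3) = 1/√10 = 0.316228
z = (z_r − z_0)/SE = (-0.885170 − (-0.576340)) / 0.316228 = -0.308830 / 0.316228 = -0.977

-0.977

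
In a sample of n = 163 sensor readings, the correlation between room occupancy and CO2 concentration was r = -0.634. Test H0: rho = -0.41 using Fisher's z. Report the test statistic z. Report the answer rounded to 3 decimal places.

Fisher z: atanh(-0.634) = -0.748076, atanh(-0.41) = -0.435611
z = (z_r − z_0)·√(n−3) = (-0.748076 − (-0.435611))·√160 = -0.312465 · 12.649111 = -3.952

-3.952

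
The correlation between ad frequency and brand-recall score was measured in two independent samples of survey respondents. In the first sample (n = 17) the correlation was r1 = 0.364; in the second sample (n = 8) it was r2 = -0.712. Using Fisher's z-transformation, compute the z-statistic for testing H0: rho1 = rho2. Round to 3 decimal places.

2.443

Fisher z-transforms: z1 = atanh(0.364) = 0.381489, z2 = atanh(-0.712) = -0.891229; difference d = 1.272718
Var(d) = 1/14 + 1/5 = 0.0714286 + 0.2000000 = 0.2714286
z = d/√Var(d) = 1.272718 / √0.2714286 = 1.272718 / 0.520988 = 2.443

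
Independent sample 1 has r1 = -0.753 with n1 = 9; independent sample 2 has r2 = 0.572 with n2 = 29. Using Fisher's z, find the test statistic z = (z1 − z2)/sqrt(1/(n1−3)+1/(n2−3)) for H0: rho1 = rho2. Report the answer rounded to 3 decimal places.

z1 = atanh(-0.753) = -0.979848,  z2 = atanh(0.572) = 0.650490
SE = √(1/(n1−3) + 1/(n2−3)) = √(1/6 + 1/26) = √(0.1666667 + 0.0384615) = √0.2051282 = 0.452911
z = (z1 − z2)/SE = (-0.979848 − 0.650490) / 0.452911 = -1.630338 / 0.452911 = -3.600

-3.600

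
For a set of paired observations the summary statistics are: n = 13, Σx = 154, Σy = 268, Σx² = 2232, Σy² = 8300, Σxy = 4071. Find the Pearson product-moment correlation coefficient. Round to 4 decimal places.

0.8426

S_xy = nΣxy − ΣxΣy = 13·4071 − 154·268 = 52923 − 41272 = 11651
S_xx = nΣx² − (Σx)² = 13·2232 − 154² = 29016 − 23716 = 5300
S_yy = nΣy² − (Σy)² = 13·8300 − 268² = 107900 − 71824 = 36076
r = S_xy / √(S_xx·S_yy) = 11651 / √(5300·36076) = 11651 / √191202800 = 11651 / 13827.6101 = 0.8426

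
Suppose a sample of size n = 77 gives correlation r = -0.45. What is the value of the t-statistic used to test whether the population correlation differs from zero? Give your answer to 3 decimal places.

-4.364

1 − r² = 1 − 0.2025 = 0.7975;  √(1−r²) = 0.893029
√(n−2) = √75 = 8.660254
t = r·√(n−2)/√(1−r²) = -0.45 · 8.660254 / 0.893029 = -4.364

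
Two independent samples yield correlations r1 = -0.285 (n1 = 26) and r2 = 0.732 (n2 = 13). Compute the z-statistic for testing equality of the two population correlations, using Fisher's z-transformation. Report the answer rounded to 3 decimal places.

-3.237

Fisher z-transforms: z1 = atanh(-0.285) = -0.293116, z2 = atanh(0.732) = 0.933023; difference d = -1.226139
Var(d) = 1/23 + 1/10 = 0.0434783 + 0.1000000 = 0.1434783
z = d/√Var(d) = -1.226139 / √0.1434783 = -1.226139 / 0.378785 = -3.237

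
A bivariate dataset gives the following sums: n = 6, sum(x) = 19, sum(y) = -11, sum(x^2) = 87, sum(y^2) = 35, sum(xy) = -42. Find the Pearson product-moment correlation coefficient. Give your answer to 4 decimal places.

Numerator: nΣxy − (Σx)(Σy) = 6·(-42) − (19)(-11) = -43
Denominator: √[(nΣx²−(Σx)²)(nΣy²−(Σy)²)]
  nΣx²−(Σx)² = 6·87 − 361 = 161;  nΣy²−(Σy)² = 6·35 − 121 = 89
  √(161·89) = √14329 = 119.7038
r = -43 / 119.7038 = -0.3592

-0.3592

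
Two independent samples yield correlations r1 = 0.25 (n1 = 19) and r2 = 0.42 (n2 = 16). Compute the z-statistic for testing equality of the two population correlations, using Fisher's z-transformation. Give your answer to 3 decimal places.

-0.515

z1 = atanh(0.25) = 0.255413,  z2 = atanh(0.42) = 0.447692
SE = √(1/(n1−3) + 1/(n2−3)) = √(1/16 + 1/13) = √(0.0625000 + 0.0769231) = √0.1394231 = 0.373394
z = (z1 − z2)/SE = (0.255413 − 0.447692) / 0.373394 = -0.192279 / 0.373394 = -0.515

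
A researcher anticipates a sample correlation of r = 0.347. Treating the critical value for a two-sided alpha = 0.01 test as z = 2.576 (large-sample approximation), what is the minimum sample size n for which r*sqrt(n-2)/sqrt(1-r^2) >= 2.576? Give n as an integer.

r√(n−2)/√(1−r²) ≥ 2.576  ⇔  n−2 ≥ (2.576)²·(1−r²)/r²
(1−r²)/r² = (1−0.120409)/0.120409 = 7.3050
n ≥ 2 + 6.635776·7.3050 = 2 + 48.4743 = 50.4743
⌈50.4743⌉ = 51

51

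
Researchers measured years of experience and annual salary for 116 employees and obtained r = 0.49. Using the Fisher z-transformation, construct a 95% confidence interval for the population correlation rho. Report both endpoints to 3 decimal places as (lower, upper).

Fisher z: z_r = atanh(r) = ½·ln((1+0.49)/(1−0.49)) = 0.536060
SE(z) = 1/√(n−3) = 1/√113 = 0.094072
95% ⇒ z* = 1.960; margin = 1.960·0.094072 = 0.184381
CI on z-scale: (0.351679, 0.720441)
Back-transform: tanh(0.351679) = 0.337864, tanh(0.720441) = 0.617182

(0.338, 0.617)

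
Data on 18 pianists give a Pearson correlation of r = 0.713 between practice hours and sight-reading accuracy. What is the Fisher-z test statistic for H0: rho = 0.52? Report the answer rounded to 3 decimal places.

Fisher z: atanh(0.713) = 0.893260, atanh(0.52) = 0.576340
z = (z_r − z_0)·√(n−3) = (0.893260 − 0.576340)·√15 = 0.316920 · 3.872983 = 1.227

1.227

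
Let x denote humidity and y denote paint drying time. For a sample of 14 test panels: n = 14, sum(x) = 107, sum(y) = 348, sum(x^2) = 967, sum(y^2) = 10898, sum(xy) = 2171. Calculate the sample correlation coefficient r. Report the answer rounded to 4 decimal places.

-0.8439

S_xy = nΣxy − ΣxΣy = 14·2171 − 107·348 = 30394 − 37236 = -6842
S_xx = nΣx² − (Σx)² = 14·967 − 107² = 13538 − 11449 = 2089
S_yy = nΣy² − (Σy)² = 14·10898 − 348² = 152572 − 121104 = 31468
r = S_xy / √(S_xx·S_yy) = -6842 / √(2089·31468) = -6842 / √65736652 = -6842 / 8107.8143 = -0.8439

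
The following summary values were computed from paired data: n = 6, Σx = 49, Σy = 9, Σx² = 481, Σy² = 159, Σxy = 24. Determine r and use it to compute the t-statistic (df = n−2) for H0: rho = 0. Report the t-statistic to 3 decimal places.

-1.026

Numerator: nΣxy − (Σx)(Σy) = 6·24 − (49)(9) = -297
Denominator: √[(nΣx²−(Σx)²)(nΣy²−(Σy)²)]
  nΣx²−(Σx)² = 6·481 − 2401 = 485;  nΣy²−(Σy)² = 6·159 − 81 = 873
  √(485·873) = √423405 = 650.6958
r = -297 / 650.6958 = -0.4564
t = r·√(n−2)/√(1−r²) = -0.4564·√4 / √(1−0.208301) = -0.912800 / 0.889775 = -1.026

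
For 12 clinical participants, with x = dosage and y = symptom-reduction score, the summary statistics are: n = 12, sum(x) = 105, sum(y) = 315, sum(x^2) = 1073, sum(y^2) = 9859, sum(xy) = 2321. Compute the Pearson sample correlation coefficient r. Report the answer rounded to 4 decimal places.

-0.8788

Numerator: nΣxy − (Σx)(Σy) = 12·2321 − (105)(315) = -5223
Denominator: √[(nΣx²−(Σx)²)(nΣy²−(Σy)²)]
  nΣx²−(Σx)² = 12·1073 − 11025 = 1851;  nΣy²−(Σy)² = 12·9859 − 99225 = 19083
  √(1851·19083) = √35322633 = 5943.2847
r = -5223 / 5943.2847 = -0.8788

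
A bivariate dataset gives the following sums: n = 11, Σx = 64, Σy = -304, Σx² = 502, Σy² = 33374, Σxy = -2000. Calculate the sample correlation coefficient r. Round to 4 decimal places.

-0.1285

Numerator: nΣxy − (Σx)(Σy) = 11·(-2000) − (64)(-304) = -2544
Denominator: √[(nΣx²−(Σx)²)(nΣy²−(Σy)²)]
  nΣx²−(Σx)² = 11·502 − 4096 = 1426;  nΣy²−(Σy)² = 11·33374 − 92416 = 274698
  √(1426·274698) = √391719348 = 19791.9011
r = -2544 / 19791.9011 = -0.1285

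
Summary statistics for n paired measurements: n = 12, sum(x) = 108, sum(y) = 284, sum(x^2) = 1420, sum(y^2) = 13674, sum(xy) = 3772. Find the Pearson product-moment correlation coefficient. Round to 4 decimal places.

Numerator: nΣxy − (Σx)(Σy) = 12·3772 − (108)(284) = 14592
Denominator: √[(nΣx²−(Σx)²)(nΣy²−(Σy)²)]
  nΣx²−(Σx)² = 12·1420 − 11664 = 5376;  nΣy²−(Σy)² = 12·13674 − 80656 = 83432
  √(5376·83432) = √448530432 = 21178.5371
r = 14592 / 21178.5371 = 0.6890

0.6890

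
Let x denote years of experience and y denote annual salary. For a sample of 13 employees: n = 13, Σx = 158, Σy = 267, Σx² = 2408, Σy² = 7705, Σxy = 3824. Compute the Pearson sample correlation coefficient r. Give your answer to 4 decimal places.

0.5562

Numerator: nΣxy − (Σx)(Σy) = 13·3824 − (158)(267) = 7526
Denominator: √[(nΣx²−(Σx)²)(nΣy²−(Σy)²)]
  nΣx²−(Σx)² = 13·2408 − 24964 = 6340;  nΣy²−(Σy)² = 13·7705 − 71289 = 28876
  √(6340·28876) = √183073840 = 13530.4782
r = 7526 / 13530.4782 = 0.5562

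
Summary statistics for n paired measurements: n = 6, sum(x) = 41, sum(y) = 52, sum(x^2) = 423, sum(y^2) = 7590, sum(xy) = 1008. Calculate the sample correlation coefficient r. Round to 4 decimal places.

0.6463

Numerator: nΣxy − (Σx)(Σy) = 6·1008 − (41)(52) = 3916
Denominator: √[(nΣx²−(Σx)²)(nΣy²−(Σy)²)]
  nΣx²−(Σx)² = 6·423 − 1681 = 857;  nΣy²−(Σy)² = 6·7590 − 2704 = 42836
  √(857·42836) = √36710452 = 6058.9151
r = 3916 / 6058.9151 = 0.6463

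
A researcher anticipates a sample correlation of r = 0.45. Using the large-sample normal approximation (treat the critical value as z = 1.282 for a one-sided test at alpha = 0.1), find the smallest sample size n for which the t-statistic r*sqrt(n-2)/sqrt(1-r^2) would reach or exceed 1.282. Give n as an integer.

9

Need r·√(n−2)/√(1−r²) ≥ 1.282
√(n−2) ≥ 1.282·√(1−0.2025) / 0.45 = 1.282·0.893029 / 0.45 = 2.5441
n−2 ≥ 6.4724  ⇒  n ≥ 8.4724
Smallest integer n = 9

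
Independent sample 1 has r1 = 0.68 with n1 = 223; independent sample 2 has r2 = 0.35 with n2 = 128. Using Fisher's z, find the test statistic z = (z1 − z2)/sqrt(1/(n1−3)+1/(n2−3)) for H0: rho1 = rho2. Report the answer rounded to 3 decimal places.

Fisher z-transforms: z1 = atanh(0.68) = 0.829114, z2 = atanh(0.35) = 0.365444; difference d = 0.463670
Var(d) = 1/220 + 1/125 = 0.0045455 + 0.0080000 = 0.0125455
z = d/√Var(d) = 0.463670 / √0.0125455 = 0.463670 / 0.112007 = 4.140

4.140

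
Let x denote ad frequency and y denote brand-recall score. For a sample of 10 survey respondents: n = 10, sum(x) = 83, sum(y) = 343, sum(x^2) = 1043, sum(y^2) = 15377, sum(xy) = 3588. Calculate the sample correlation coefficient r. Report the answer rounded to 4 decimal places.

Numerator: nΣxy − (Σx)(Σy) = 10·3588 − (83)(343) = 7411
Denominator: √[(nΣx²−(Σx)²)(nΣy²−(Σy)²)]
  nΣx²−(Σx)² = 10·1043 − 6889 = 3541;  nΣy²−(Σy)² = 10·15377 − 117649 = 36121
  √(3541·36121) = √127904461 = 11309.4854
r = 7411 / 11309.4854 = 0.6553

0.6553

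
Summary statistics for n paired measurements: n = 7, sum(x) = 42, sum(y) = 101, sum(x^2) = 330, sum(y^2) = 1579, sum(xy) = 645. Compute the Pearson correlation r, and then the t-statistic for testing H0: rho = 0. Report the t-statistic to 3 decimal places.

0.977

S_xy = nΣxy − ΣxΣy = 7·645 − 42·101 = 4515 − 4242 = 273
S_xx = nΣx² − (Σx)² = 7·330 − 42² = 2310 − 1764 = 546
S_yy = nΣy² − (Σy)² = 7·1579 − 101² = 11053 − 10201 = 852
r = S_xy / √(S_xx·S_yy) = 273 / √(546·852) = 273 / √465192 = 273 / 682.0499 = 0.4003
t = r·√(n−2)/√(1−r²) = 0.4003·√5 / √(1−0.160240) = 0.895098 / 0.916384 = 0.977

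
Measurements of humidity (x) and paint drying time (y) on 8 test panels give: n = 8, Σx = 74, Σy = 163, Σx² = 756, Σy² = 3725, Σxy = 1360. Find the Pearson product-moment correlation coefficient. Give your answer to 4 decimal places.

-0.8695

S_xy = nΣxy − ΣxΣy = 8·1360 − 74·163 = 10880 − 12062 = -1182
S_xx = nΣx² − (Σx)² = 8·756 − 74² = 6048 − 5476 = 572
S_yy = nΣy² − (Σy)² = 8·3725 − 163² = 29800 − 26569 = 3231
r = S_xy / √(S_xx·S_yy) = -1182 / √(572·3231) = -1182 / √1848132 = -1182 / 1359.4602 = -0.8695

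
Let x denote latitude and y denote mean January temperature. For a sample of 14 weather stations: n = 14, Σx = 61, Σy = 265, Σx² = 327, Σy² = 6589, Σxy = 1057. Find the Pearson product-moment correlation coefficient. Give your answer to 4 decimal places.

-0.3147

S_xy = nΣxy − ΣxΣy = 14·1057 − 61·265 = 14798 − 16165 = -1367
S_xx = nΣx² − (Σx)² = 14·327 − 61² = 4578 − 3721 = 857
S_yy = nΣy² − (Σy)² = 14·6589 − 265² = 92246 − 70225 = 22021
r = S_xy / √(S_xx·S_yy) = -1367 / √(857·22021) = -1367 / √18871997 = -1367 / 4344.1912 = -0.3147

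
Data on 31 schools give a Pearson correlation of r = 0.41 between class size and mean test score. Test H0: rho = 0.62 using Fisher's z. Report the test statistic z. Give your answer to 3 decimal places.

-1.531

Fisher z: atanh(0.41) = 0.435611, atanh(0.62) = 0.725005
z = (z_r − z_0)·√(n−3) = (0.435611 − 0.725005)·√28 = -0.289394 · 5.291503 = -1.531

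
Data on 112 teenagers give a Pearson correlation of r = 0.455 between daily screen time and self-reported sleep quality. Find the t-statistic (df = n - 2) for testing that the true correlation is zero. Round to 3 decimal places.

t = r·√(n−2) / √(1−r²) with r = 0.455, n = 112
  = 0.455·√110 / √(1 − 0.207025)
  = 0.455·10.488088 / 0.890491
  = 4.772080 / 0.890491 = 5.359

5.359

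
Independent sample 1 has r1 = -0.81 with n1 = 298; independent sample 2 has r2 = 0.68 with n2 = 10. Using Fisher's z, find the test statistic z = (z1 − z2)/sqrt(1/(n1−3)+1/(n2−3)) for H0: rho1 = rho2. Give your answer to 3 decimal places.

z1 = atanh(-0.81) = -1.127029,  z2 = atanh(0.68) = 0.829114
SE = √(1/(n1−3) + 1/(n2−3)) = √(1/295 + 1/7) = √(0.0033898 + 0.1428571) = √0.1462469 = 0.382422
z = (z1 − z2)/SE = (-1.127029 − 0.829114) / 0.382422 = -1.956143 / 0.382422 = -5.115

-5.115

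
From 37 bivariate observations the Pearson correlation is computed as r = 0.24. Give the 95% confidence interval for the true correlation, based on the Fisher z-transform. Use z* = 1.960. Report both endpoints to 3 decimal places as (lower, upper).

(-0.091, 0.523)

z_r = atanh(0.24) = 0.244774;  SE = 1/√(n−3) = 1/√34 = 0.171499
z-limits: 0.244774 ± 1.960·0.171499 = 0.244774 ± 0.336138 = [-0.091364, 0.580912]
ρ-limits: (tanh -0.091364, tanh 0.580912) = (-0.091, 0.523)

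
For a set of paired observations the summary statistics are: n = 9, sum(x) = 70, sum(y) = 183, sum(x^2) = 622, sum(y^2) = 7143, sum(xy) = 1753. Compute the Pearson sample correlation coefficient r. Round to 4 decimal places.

Numerator: nΣxy − (Σx)(Σy) = 9·1753 − (70)(183) = 2967
Denominator: √[(nΣx²−(Σx)²)(nΣy²−(Σy)²)]
  nΣx²−(Σx)² = 9·622 − 4900 = 698;  nΣy²−(Σy)² = 9·7143 − 33489 = 30798
  √(698·30798) = √21497004 = 4636.4862
r = 2967 / 4636.4862 = 0.6399

0.6399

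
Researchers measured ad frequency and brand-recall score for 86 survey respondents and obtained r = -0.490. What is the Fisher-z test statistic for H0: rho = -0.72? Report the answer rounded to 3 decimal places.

3.385

z_r = atanh(-0.490) = -0.536060,  z_0 = atanh(-0.72) = -0.907645
SE = 1/√(n−3) = 1/√83 = 0.109764
z = (z_r − z_0)/SE = (-0.536060 − (-0.907645)) / 0.109764 = 0.371585 / 0.109764 = 3.385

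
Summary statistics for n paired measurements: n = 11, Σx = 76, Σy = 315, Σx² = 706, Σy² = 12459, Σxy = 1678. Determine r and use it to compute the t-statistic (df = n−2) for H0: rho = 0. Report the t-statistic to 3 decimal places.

-2.446

S_xy = nΣxy − ΣxΣy = 11·1678 − 76·315 = 18458 − 23940 = -5482
S_xx = nΣx² − (Σx)² = 11·706 − 76² = 7766 − 5776 = 1990
S_yy = nΣy² − (Σy)² = 11·12459 − 315² = 137049 − 99225 = 37824
r = S_xy / √(S_xx·S_yy) = -5482 / √(1990·37824) = -5482 / √75269760 = -5482 / 8675.8147 = -0.6319
t = r·√(n−2)/√(1−r²) = -0.6319·√9 / √(1−0.399298) = -1.895700 / 0.775050 = -2.446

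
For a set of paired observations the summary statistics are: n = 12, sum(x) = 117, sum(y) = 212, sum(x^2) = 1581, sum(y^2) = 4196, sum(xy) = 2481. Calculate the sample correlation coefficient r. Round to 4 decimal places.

S_xy = nΣxy − ΣxΣy = 12·2481 − 117·212 = 29772 − 24804 = 4968
S_xx = nΣx² − (Σx)² = 12·1581 − 117² = 18972 − 13689 = 5283
S_yy = nΣy² − (Σy)² = 12·4196 − 212² = 50352 − 44944 = 5408
r = S_xy / √(S_xx·S_yy) = 4968 / √(5283·5408) = 4968 / √28570464 = 4968 / 5345.1346 = 0.9294

0.9294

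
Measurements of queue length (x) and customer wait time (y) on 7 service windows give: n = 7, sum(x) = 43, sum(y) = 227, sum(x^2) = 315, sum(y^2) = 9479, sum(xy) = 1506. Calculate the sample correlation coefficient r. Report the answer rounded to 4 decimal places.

0.3400

S_xy = nΣxy − ΣxΣy = 7·1506 − 43·227 = 10542 − 9761 = 781
S_xx = nΣx² − (Σx)² = 7·315 − 43² = 2205 − 1849 = 356
S_yy = nΣy² − (Σy)² = 7·9479 − 227² = 66353 − 51529 = 14824
r = S_xy / √(S_xx·S_yy) = 781 / √(356·14824) = 781 / √5277344 = 781 / 2297.2470 = 0.3400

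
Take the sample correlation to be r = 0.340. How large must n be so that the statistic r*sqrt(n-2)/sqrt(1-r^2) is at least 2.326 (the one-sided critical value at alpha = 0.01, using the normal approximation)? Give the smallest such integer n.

44

r√(n−2)/√(1−r²) ≥ 2.326  ⇔  n−2 ≥ (2.326)²·(1−r²)/r²
(1−r²)/r² = (1−0.115600)/0.115600 = 7.6505
n ≥ 2 + 5.410276·7.6505 = 2 + 41.3913 = 43.3913
⌈43.3913⌉ = 44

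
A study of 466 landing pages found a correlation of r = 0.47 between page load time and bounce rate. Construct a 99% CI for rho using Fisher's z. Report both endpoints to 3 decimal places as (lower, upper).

(0.372, 0.558)

z_r = atanh(0.47) = 0.510070;  SE = 1/√(n−3) = 1/√463 = 0.046474
z-limits: 0.510070 ± 2.576·0.046474 = 0.510070 ± 0.119717 = [0.390353, 0.629787]
ρ-limits: (tanh 0.390353, tanh 0.629787) = (0.372, 0.558)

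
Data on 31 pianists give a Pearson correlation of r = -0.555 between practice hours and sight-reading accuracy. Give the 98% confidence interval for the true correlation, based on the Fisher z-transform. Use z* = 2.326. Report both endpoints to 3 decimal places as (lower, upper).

(-0.788, -0.184)

Fisher z: z_r = atanh(r) = ½·ln((1+(-0.555))/(1−(-0.555))) = -0.625578
SE(z) = 1/√(n−3) = 1/√28 = 0.188982
98% ⇒ z* = 2.326; margin = 2.326·0.188982 = 0.439572
CI on z-scale: (-1.065150, -0.186006)
Back-transform: tanh(-1.065150) = -0.787627, tanh(-0.186006) = -0.183890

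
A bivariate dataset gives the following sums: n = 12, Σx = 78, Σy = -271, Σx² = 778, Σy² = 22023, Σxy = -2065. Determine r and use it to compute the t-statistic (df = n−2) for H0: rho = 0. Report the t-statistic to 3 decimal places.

Numerator: nΣxy − (Σx)(Σy) = 12·(-2065) − (78)(-271) = -3642
Denominator: √[(nΣx²−(Σx)²)(nΣy²−(Σy)²)]
  nΣx²−(Σx)² = 12·778 − 6084 = 3252;  nΣy²−(Σy)² = 12·22023 − 73441 = 190835
  √(3252·190835) = √620595420 = 24911.7526
r = -3642 / 24911.7526 = -0.1462
t = r·√(n−2)/√(1−r²) = -0.1462·√10 / √(1−0.021374) = -0.462325 / 0.989255 = -0.467

-0.467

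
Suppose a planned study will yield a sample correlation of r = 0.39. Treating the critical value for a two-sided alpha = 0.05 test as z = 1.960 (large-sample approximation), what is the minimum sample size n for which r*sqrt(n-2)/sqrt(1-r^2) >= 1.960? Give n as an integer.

Need r·√(n−2)/√(1−r²) ≥ 1.960
√(n−2) ≥ 1.960·√(1−0.1521) / 0.39 = 1.960·0.920815 / 0.39 = 4.6277
n−2 ≥ 21.4156  ⇒  n ≥ 23.4156
Smallest integer n = 24

24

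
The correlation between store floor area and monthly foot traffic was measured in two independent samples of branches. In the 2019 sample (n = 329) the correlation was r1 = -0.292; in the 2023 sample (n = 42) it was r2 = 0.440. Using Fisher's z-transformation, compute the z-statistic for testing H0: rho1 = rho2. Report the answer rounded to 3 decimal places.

Fisher z-transforms: z1 = atanh(-0.292) = -0.300751, z2 = atanh(0.440) = 0.472231; difference d = -0.772982
Var(d) = 1/326 + 1/39 = 0.0030675 + 0.0256410 = 0.0287085
z = d/√Var(d) = -0.772982 / √0.0287085 = -0.772982 / 0.169436 = -4.562

-4.562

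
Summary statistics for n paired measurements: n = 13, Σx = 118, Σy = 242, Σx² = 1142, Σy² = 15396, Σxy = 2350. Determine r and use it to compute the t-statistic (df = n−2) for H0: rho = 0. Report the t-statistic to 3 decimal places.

S_xy = nΣxy − ΣxΣy = 13·2350 − 118·242 = 30550 − 28556 = 1994
S_xx = nΣx² − (Σx)² = 13·1142 − 118² = 14846 − 13924 = 922
S_yy = nΣy² − (Σy)² = 13·15396 − 242² = 200148 − 58564 = 141584
r = S_xy / √(S_xx·S_yy) = 1994 / √(922·141584) = 1994 / √130540448 = 1994 / 11425.4299 = 0.1745
t = r·√(n−2)/√(1−r²) = 0.1745·√11 / √(1−0.030450) = 0.578751 / 0.984657 = 0.588

0.588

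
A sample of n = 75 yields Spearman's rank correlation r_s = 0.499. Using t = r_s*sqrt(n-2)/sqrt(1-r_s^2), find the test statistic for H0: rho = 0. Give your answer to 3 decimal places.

t = r_s·√(n−2) / √(1−r_s²) with r_s = 0.499, n = 75
  = 0.499·√73 / √(1 − 0.249001)
  = 0.499·8.544004 / 0.866602
  = 4.263458 / 0.866602 = 4.920

4.920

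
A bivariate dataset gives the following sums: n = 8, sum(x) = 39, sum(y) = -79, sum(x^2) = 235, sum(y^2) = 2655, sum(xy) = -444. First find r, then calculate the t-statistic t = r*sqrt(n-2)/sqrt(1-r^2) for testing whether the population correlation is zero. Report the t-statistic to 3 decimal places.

Numerator: nΣxy − (Σx)(Σy) = 8·(-444) − (39)(-79) = -471
Denominator: √[(nΣx²−(Σx)²)(nΣy²−(Σy)²)]
  nΣx²−(Σx)² = 8·235 − 1521 = 359;  nΣy²−(Σy)² = 8·2655 − 6241 = 14999
  √(359·14999) = √5384641 = 2320.4829
r = -471 / 2320.4829 = -0.2030
t = r·√(n−2)/√(1−r²) = -0.2030·√6 / √(1−0.041209) = -0.497246 / 0.979179 = -0.508

-0.508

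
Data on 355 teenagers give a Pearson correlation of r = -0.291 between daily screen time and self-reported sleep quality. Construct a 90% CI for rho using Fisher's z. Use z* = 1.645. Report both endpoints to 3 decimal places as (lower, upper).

(-0.369, -0.209)

z_r = atanh(-0.291) = -0.299658;  SE = 1/√(n−3) = 1/√352 = 0.053300
z-limits: -0.299658 ± 1.645·0.053300 = -0.299658 ± 0.087679 = [-0.387337, -0.211979]
ρ-limits: (tanh -0.387337, tanh -0.211979) = (-0.369, -0.209)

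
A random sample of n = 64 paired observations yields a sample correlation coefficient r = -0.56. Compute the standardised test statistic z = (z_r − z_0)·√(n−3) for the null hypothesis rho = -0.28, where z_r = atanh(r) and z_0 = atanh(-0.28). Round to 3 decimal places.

-2.696

Fisher z: atanh(-0.56) = -0.632833, atanh(-0.28) = -0.287682
z = (z_r − z_0)·√(n−3) = (-0.632833 − (-0.287682))·√61 = -0.345151 · 7.810250 = -2.696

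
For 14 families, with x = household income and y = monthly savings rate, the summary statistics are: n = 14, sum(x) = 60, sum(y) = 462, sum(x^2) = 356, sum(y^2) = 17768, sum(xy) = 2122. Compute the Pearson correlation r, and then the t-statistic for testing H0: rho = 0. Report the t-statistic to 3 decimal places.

1.028

S_xy = nΣxy − ΣxΣy = 14·2122 − 60·462 = 29708 − 27720 = 1988
S_xx = nΣx² − (Σx)² = 14·356 − 60² = 4984 − 3600 = 1384
S_yy = nΣy² − (Σy)² = 14·17768 − 462² = 248752 − 213444 = 35308
r = S_xy / √(S_xx·S_yy) = 1988 / √(1384·35308) = 1988 / √48866272 = 1988 / 6990.4415 = 0.2844
t = r·√(n−2)/√(1−r²) = 0.2844·√12 / √(1−0.080883) = 0.985190 / 0.958706 = 1.028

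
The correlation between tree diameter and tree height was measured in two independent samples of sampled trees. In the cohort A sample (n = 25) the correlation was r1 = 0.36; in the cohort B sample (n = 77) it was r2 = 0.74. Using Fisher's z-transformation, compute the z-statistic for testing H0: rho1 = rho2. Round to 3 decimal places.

z1 = atanh(0.36) = 0.376886,  z2 = atanh(0.74) = 0.950479
SE = √(1/(n1−3) + 1/(n2−3)) = √(1/22 + 1/74) = √(0.0454545 + 0.0135135) = √0.0589680 = 0.242833
z = (z1 − z2)/SE = (0.376886 − 0.950479) / 0.242833 = -0.573593 / 0.242833 = -2.362

-2.362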